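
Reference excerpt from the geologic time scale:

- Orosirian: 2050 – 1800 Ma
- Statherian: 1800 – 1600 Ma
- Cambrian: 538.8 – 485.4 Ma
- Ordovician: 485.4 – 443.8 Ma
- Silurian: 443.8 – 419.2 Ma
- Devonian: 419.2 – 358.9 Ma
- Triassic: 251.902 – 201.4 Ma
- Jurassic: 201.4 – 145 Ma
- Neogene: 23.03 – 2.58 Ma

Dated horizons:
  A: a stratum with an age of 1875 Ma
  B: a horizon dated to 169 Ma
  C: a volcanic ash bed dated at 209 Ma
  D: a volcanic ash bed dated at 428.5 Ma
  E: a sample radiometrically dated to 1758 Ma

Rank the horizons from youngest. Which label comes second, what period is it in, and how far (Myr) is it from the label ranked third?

Sorted youngest-first by Ma: B (169), C (209), D (428.5), E (1758), A (1875).
The second youngest is C at 209 Ma, which lies in 251.902–201.4 Ma: the Triassic.
The third youngest is D at 428.5 Ma; separation = |209 − 428.5| = 219.5 Myr.

C, in the Triassic; 219.5 million years to D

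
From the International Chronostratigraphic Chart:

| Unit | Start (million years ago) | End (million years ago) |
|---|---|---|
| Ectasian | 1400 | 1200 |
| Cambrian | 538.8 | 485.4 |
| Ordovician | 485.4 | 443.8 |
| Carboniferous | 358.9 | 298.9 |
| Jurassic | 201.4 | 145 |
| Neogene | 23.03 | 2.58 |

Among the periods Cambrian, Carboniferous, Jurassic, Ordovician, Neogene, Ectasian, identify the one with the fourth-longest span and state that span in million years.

Durations: Cambrian 53.4; Carboniferous 60; Jurassic 56.4; Ordovician 41.6; Neogene 20.45; Ectasian 200 Myr.
Sorted longest-first: Ectasian (200), Carboniferous (60), Jurassic (56.4), Cambrian (53.4), Ordovician (41.6), Neogene (20.45).
The fourth longest is Cambrian at 53.4 Myr.

Cambrian, 53.4 million years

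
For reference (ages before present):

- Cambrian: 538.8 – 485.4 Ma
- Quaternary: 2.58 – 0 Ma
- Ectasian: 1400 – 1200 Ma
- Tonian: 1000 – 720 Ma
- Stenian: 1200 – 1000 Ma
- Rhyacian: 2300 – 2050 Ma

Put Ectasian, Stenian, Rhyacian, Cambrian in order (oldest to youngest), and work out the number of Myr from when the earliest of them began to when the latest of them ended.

From the excerpt: Ectasian 1400–1200; Stenian 1200–1000; Rhyacian 2300–2050; Cambrian 538.8–485.4 (Ma).
Larger Ma is earlier, so the oldest is Rhyacian and the youngest is Cambrian; oldest to youngest: Rhyacian, Ectasian, Stenian, Cambrian.
Oldest start 2300 minus youngest end 485.4 gives 1814.6 Myr overall.

Rhyacian → Ectasian → Stenian → Cambrian; total span 1814.6 Myr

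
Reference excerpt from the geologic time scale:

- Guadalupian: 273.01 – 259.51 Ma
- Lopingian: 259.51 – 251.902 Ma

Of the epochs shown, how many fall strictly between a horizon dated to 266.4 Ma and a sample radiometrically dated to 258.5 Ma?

0

Checking each listed span, none has both start < 266.4 Ma and end > 258.5 Ma — every epoch straddles one of the two dates or lies outside them — so the count is 0.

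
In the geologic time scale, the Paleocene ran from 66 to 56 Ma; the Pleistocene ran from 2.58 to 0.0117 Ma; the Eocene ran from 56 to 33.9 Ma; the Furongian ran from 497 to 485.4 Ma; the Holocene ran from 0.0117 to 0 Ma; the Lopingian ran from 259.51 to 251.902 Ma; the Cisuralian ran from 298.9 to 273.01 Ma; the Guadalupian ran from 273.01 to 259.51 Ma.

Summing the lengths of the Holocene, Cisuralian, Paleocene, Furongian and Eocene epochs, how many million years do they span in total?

69.6017 million years

Duration is start − end for each: (0.0117 − 0) + (298.9 − 273.01) + (66 − 56) + (497 − 485.4) + (56 − 33.9).
That is 0.0117 + 25.89 + 10 + 11.6 + 22.1, which totals 69.6017 million years.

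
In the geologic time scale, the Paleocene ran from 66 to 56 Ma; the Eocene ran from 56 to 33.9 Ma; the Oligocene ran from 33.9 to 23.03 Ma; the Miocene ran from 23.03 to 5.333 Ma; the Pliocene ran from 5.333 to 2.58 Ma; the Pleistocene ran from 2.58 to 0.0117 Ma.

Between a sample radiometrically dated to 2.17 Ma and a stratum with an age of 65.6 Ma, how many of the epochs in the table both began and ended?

65.6 Ma sits inside the Paleocene (66–56) and 2.17 Ma inside the Pleistocene (2.58–0.0117); neither of those is wholly between the two dates.
The listed epochs lying completely between them are Eocene, Oligocene, Miocene, Pliocene — 4 in all.

4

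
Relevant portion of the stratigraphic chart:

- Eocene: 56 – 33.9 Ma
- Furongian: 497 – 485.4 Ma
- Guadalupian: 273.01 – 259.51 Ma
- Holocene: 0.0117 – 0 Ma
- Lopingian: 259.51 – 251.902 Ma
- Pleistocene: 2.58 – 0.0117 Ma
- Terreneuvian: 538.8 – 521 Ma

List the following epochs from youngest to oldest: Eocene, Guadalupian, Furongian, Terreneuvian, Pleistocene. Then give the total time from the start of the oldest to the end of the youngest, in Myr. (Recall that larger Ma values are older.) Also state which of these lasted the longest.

Pleistocene, Eocene, Guadalupian, Furongian, Terreneuvian; total span 538.7883 Myr; longest is Eocene

Start ages (Ma): Terreneuvian 538.8, Furongian 497, Guadalupian 273.01, Eocene 56, Pleistocene 2.58.
Ordered youngest to oldest: Pleistocene, Eocene, Guadalupian, Furongian, Terreneuvian.
Span = 538.8 − 0.0117 = 538.7883 Myr.
Durations: Pleistocene 2.5683, Guadalupian 13.5, Terreneuvian 17.8, Furongian 11.6, Eocene 22.1 → longest is Eocene (22.1 Myr).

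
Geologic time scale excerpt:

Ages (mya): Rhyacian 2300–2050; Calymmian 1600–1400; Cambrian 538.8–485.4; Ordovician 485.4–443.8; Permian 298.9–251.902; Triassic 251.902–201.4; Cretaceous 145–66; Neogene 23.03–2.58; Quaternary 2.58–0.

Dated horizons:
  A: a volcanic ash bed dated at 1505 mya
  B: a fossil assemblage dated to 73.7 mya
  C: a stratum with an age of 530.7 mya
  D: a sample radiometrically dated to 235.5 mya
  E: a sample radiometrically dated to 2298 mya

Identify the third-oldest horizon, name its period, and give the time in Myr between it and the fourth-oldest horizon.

C, in the Cambrian; 295.2 million years to D

Larger Ma means older, so oldest first: E 2298 > A 1505 > C 530.7 > D 235.5 > B 73.7.
Counting 3 along gives C (530.7 Ma); the excerpt puts that inside the Cambrian, 538.8–485.4 Ma.
Next in line is D (235.5 Ma), and 530.7 − 235.5 = 295.2 Myr.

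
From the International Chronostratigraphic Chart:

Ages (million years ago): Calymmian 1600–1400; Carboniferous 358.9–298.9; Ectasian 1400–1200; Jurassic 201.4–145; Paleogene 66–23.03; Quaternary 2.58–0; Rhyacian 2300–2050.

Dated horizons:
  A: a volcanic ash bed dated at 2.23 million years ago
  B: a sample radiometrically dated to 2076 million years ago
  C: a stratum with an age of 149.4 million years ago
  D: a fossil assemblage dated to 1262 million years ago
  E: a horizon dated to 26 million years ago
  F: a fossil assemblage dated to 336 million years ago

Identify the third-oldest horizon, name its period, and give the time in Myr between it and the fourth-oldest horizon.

Larger Ma means older, so oldest first: B 2076 > D 1262 > F 336 > C 149.4 > E 26 > A 2.23.
Counting 3 along gives F (336 Ma); the excerpt puts that inside the Carboniferous, 358.9–298.9 Ma.
Next in line is C (149.4 Ma), and 336 − 149.4 = 186.6 Myr.

F, in the Carboniferous; 186.6 million years to C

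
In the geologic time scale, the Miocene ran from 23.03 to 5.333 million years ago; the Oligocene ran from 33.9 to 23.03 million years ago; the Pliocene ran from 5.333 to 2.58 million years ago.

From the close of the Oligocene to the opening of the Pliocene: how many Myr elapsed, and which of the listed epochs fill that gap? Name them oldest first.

The Oligocene closes at 23.03 Ma and the Pliocene opens at 5.333 Ma, so the interval is 23.03 − 5.333 = 17.697 Myr.
An epoch fits inside if it starts at or after 23.03 Ma and ends at or before 5.333 Ma; oldest first that gives Miocene.

17.697 million years; Miocene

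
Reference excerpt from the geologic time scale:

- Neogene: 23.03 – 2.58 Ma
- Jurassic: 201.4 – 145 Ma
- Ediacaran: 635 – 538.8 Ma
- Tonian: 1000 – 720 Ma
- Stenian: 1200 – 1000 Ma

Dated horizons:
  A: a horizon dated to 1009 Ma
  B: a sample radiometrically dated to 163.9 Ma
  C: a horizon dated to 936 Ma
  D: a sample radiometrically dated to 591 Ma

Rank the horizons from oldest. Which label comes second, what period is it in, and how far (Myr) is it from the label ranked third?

C, in the Tonian; 345 million years to D

Larger Ma means older, so oldest first: A 1009 > C 936 > D 591 > B 163.9.
Counting 2 along gives C (936 Ma); the excerpt puts that inside the Tonian, 1000–720 Ma.
Next in line is D (591 Ma), and 936 − 591 = 345 Myr.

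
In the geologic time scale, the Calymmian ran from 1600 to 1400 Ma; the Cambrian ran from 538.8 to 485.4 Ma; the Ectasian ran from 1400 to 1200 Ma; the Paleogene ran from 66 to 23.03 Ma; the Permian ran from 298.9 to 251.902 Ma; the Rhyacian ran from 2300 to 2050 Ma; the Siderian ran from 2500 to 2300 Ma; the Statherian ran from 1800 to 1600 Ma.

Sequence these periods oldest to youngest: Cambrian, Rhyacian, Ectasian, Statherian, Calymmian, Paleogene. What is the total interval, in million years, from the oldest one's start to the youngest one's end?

Start ages (Ma): Rhyacian 2300, Statherian 1800, Calymmian 1600, Ectasian 1400, Cambrian 538.8, Paleogene 66.
Ordered oldest to youngest: Rhyacian, Statherian, Calymmian, Ectasian, Cambrian, Paleogene.
Span = 2300 − 23.03 = 2276.97 Myr.

Rhyacian, Statherian, Calymmian, Ectasian, Cambrian, Paleogene; total span 2276.97 Myr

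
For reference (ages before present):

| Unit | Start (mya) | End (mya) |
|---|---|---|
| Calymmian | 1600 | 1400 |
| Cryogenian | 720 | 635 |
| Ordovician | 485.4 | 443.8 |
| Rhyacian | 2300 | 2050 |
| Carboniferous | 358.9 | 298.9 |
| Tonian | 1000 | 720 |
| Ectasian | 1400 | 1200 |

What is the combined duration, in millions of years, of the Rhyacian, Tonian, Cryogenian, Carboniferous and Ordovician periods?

Duration is start − end for each: (2300 − 2050) + (1000 − 720) + (720 − 635) + (358.9 − 298.9) + (485.4 − 443.8).
That is 250 + 280 + 85 + 60 + 41.6, which totals 716.6 million years.

716.6 million years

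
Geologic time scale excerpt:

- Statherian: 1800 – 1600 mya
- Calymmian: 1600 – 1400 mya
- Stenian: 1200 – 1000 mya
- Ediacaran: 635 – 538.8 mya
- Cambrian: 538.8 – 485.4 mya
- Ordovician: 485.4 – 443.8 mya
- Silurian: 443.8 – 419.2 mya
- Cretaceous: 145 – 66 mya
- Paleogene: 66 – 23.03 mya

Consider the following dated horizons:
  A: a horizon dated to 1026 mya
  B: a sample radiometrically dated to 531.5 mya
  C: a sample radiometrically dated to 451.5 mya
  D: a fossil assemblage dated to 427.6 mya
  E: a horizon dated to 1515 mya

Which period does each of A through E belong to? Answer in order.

Match each age against the start–end ranges in the excerpt: A = 1026 Ma → Stenian (1200–1000); B = 531.5 Ma → Cambrian (538.8–485.4); C = 451.5 Ma → Ordovician (485.4–443.8); D = 427.6 Ma → Silurian (443.8–419.2); E = 1515 Ma → Calymmian (1600–1400).

A — Stenian; B — Cambrian; C — Ordovician; D — Silurian; E — Calymmian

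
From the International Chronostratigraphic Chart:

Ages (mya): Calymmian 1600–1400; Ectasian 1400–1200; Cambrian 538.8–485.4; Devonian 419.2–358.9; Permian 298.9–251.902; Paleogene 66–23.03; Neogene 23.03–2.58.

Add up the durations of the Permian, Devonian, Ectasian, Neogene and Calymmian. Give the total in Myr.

527.748 million years

Each duration: Permian = 46.998; Devonian = 60.3; Ectasian = 200; Neogene = 20.45; Calymmian = 200.
Sum: 46.998 + 60.3 + 200 + 20.45 + 200 = 527.748 Myr.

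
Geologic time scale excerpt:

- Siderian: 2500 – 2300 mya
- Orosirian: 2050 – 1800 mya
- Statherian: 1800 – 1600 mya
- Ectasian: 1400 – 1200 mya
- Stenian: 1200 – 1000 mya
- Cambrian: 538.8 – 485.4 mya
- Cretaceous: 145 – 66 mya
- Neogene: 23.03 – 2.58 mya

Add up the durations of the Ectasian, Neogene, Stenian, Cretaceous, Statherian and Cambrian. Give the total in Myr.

752.85 million years

Each duration: Ectasian = 200; Neogene = 20.45; Stenian = 200; Cretaceous = 79; Statherian = 200; Cambrian = 53.4.
Sum: 200 + 20.45 + 200 + 79 + 200 + 53.4 = 752.85 Myr.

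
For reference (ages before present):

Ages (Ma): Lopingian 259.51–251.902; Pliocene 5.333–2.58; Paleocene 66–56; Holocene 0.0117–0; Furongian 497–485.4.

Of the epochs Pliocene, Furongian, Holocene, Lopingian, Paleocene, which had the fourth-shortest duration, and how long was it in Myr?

Durations: Pliocene 2.753; Furongian 11.6; Holocene 0.0117; Lopingian 7.608; Paleocene 10 Myr.
Sorted shortest-first: Holocene (0.0117), Pliocene (2.753), Lopingian (7.608), Paleocene (10), Furongian (11.6).
The fourth shortest is Paleocene at 10 Myr.

Paleocene, 10 million years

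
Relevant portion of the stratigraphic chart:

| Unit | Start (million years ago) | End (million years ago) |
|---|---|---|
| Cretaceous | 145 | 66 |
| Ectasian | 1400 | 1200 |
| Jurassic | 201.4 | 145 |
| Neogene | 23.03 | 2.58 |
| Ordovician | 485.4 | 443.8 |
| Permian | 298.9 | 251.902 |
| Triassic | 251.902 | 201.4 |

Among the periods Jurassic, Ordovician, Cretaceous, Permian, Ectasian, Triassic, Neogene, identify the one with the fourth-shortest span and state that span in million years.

Start − end for each: Jurassic 201.4 − 145 = 56.4; Ordovician 485.4 − 443.8 = 41.6; Cretaceous 145 − 66 = 79; Permian 298.9 − 251.902 = 46.998; Ectasian 1400 − 1200 = 200; Triassic 251.902 − 201.4 = 50.502; Neogene 23.03 − 2.58 = 20.45.
Ranking these from shortest: Neogene < Ordovician < Permian < Triassic < Jurassic < Cretaceous < Ectasian.
Position 4 in that ranking is Triassic, which lasted 50.502 Myr.

Triassic, 50.502 million years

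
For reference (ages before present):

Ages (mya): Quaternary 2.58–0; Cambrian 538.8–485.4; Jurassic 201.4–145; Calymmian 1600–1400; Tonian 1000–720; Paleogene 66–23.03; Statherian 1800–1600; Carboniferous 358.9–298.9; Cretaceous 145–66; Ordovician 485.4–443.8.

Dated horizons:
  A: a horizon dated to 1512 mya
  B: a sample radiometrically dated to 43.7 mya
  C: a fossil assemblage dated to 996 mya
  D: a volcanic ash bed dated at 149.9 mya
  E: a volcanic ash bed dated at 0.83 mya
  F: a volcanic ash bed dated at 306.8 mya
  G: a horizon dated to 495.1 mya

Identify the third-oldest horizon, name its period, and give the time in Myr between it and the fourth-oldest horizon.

Larger Ma means older, so oldest first: A 1512 > C 996 > G 495.1 > F 306.8 > D 149.9 > B 43.7 > E 0.83.
Counting 3 along gives G (495.1 Ma); the excerpt puts that inside the Cambrian, 538.8–485.4 Ma.
Next in line is F (306.8 Ma), and 495.1 − 306.8 = 188.3 Myr.

G, in the Cambrian; 188.3 million years to F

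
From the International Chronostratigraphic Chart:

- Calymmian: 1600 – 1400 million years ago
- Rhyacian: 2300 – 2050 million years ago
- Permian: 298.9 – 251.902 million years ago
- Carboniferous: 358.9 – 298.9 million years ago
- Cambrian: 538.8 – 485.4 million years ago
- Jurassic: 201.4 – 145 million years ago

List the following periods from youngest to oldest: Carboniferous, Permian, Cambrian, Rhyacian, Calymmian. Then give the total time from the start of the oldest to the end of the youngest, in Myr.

From the excerpt: Carboniferous 358.9–298.9; Permian 298.9–251.902; Cambrian 538.8–485.4; Rhyacian 2300–2050; Calymmian 1600–1400 (Ma).
Larger Ma is earlier, so the oldest is Rhyacian and the youngest is Permian; youngest to oldest: Permian, Carboniferous, Cambrian, Calymmian, Rhyacian.
Oldest start 2300 minus youngest end 251.902 gives 2048.098 Myr overall.

Permian → Carboniferous → Cambrian → Calymmian → Rhyacian; total span 2048.098 Myr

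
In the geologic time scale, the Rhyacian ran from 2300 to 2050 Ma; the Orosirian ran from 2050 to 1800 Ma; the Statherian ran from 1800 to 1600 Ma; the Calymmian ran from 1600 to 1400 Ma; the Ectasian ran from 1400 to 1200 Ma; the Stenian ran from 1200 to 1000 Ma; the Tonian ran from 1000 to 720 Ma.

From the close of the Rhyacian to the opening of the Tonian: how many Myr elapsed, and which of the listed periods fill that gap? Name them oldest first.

End of Rhyacian = 2050 Ma; start of Tonian = 1000 Ma.
Gap = 2050 − 1000 = 1050 Myr.
Periods wholly inside 2050–1000 Ma: Orosirian (2050–1800), Statherian (1800–1600), Calymmian (1600–1400), Ectasian (1400–1200), Stenian (1200–1000).

1050 million years; Orosirian, Statherian, Calymmian, Ectasian, Stenian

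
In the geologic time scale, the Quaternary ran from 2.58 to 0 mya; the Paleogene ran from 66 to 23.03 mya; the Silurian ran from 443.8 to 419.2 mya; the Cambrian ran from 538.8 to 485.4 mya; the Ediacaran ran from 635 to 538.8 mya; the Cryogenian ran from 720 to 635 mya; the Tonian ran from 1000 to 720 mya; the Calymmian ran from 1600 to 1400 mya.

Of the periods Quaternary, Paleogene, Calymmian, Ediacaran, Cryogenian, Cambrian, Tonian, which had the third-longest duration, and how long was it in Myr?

Start − end for each: Quaternary 2.58 − 0 = 2.58; Paleogene 66 − 23.03 = 42.97; Calymmian 1600 − 1400 = 200; Ediacaran 635 − 538.8 = 96.2; Cryogenian 720 − 635 = 85; Cambrian 538.8 − 485.4 = 53.4; Tonian 1000 − 720 = 280.
Ranking these from longest: Tonian > Calymmian > Ediacaran > Cryogenian > Cambrian > Paleogene > Quaternary.
Position 3 in that ranking is Ediacaran, which lasted 96.2 Myr.

Ediacaran, 96.2 million years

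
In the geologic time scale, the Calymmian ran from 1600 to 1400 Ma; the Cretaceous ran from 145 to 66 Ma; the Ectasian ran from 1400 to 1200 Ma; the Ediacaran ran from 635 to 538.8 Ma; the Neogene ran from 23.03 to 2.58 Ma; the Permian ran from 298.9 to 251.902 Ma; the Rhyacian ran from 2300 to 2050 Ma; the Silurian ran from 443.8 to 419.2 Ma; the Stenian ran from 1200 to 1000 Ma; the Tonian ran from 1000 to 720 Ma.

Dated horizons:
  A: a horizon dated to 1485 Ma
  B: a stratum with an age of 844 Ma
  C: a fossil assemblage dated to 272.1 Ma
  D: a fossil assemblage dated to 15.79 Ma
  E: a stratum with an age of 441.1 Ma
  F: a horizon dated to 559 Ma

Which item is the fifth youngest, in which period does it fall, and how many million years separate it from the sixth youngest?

B, in the Tonian; 641 million years to A

Smaller Ma means younger, so youngest first: D 15.79 < C 272.1 < E 441.1 < F 559 < B 844 < A 1485.
Counting 5 along gives B (844 Ma); the excerpt puts that inside the Tonian, 1000–720 Ma.
Next in line is A (1485 Ma), and 1485 − 844 = 641 Myr.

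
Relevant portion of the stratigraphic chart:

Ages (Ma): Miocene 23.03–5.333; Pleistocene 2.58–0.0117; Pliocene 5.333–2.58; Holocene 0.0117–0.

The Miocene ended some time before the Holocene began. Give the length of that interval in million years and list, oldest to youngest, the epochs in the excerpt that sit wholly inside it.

5.3213 million years; Pliocene, Pleistocene

End of Miocene = 5.333 Ma; start of Holocene = 0.0117 Ma.
Gap = 5.333 − 0.0117 = 5.3213 Myr.
Epochs wholly inside 5.333–0.0117 Ma: Pliocene (5.333–2.58), Pleistocene (2.58–0.0117).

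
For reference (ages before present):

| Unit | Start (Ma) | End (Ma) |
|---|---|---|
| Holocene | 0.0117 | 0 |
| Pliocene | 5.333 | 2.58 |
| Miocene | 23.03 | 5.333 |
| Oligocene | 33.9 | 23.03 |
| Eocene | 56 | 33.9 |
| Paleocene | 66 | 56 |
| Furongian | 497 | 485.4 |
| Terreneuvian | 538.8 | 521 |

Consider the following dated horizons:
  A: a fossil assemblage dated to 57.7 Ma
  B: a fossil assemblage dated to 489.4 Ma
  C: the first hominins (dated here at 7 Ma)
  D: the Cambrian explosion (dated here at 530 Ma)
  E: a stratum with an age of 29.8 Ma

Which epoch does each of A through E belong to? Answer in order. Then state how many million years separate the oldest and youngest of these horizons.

A: 57.7 Ma lies in 66–56 Ma, so Paleocene.
B: 489.4 Ma lies in 497–485.4 Ma, so Furongian.
C: 7 Ma lies in 23.03–5.333 Ma, so Miocene.
D: 530 Ma lies in 538.8–521 Ma, so Terreneuvian.
E: 29.8 Ma lies in 33.9–23.03 Ma, so Oligocene.
Oldest = 530 Ma, youngest = 7 Ma → span 523 Myr.

A — Paleocene; B — Furongian; C — Miocene; D — Terreneuvian; E — Oligocene; span 523 million years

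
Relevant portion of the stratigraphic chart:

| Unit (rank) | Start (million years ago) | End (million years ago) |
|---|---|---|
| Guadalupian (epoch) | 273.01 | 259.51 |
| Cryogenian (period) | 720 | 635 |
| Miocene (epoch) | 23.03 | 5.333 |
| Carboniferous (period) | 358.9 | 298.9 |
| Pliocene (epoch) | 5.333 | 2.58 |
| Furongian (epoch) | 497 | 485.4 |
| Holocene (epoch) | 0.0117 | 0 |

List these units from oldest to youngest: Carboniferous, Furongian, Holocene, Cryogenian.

Cryogenian, then Furongian, then Carboniferous, then Holocene

The oldest of these is Cryogenian (starts 720 Ma) and the youngest is Holocene (ends 0 Ma).
In between, by decreasing start age: Furongian (497), Carboniferous (358.9).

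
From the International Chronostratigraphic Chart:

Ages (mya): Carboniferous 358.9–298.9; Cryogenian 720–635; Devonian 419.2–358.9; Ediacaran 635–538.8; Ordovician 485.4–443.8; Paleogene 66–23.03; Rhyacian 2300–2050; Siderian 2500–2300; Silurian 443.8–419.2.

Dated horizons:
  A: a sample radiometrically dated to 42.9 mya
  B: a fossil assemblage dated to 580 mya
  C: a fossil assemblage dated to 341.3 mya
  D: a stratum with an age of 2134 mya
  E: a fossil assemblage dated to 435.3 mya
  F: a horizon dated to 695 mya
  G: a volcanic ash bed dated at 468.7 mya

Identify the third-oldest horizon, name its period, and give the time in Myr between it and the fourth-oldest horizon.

B, in the Ediacaran; 111.3 million years to G

Larger Ma means older, so oldest first: D 2134 > F 695 > B 580 > G 468.7 > E 435.3 > C 341.3 > A 42.9.
Counting 3 along gives B (580 Ma); the excerpt puts that inside the Ediacaran, 635–538.8 Ma.
Next in line is G (468.7 Ma), and 580 − 468.7 = 111.3 Myr.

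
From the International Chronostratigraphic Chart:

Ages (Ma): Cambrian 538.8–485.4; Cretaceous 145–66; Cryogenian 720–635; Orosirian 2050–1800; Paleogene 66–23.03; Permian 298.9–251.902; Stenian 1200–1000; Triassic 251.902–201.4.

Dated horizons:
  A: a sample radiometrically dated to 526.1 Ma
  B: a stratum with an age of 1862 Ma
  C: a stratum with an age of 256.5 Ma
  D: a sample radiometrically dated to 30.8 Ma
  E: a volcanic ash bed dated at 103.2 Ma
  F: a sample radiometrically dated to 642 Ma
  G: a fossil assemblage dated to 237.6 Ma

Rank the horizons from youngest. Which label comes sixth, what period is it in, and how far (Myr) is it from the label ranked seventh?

F, in the Cryogenian; 1220 million years to B

Sorted youngest-first by Ma: D (30.8), E (103.2), G (237.6), C (256.5), A (526.1), F (642), B (1862).
The sixth youngest is F at 642 Ma, which lies in 720–635 Ma: the Cryogenian.
The seventh youngest is B at 1862 Ma; separation = |642 − 1862| = 1220 Myr.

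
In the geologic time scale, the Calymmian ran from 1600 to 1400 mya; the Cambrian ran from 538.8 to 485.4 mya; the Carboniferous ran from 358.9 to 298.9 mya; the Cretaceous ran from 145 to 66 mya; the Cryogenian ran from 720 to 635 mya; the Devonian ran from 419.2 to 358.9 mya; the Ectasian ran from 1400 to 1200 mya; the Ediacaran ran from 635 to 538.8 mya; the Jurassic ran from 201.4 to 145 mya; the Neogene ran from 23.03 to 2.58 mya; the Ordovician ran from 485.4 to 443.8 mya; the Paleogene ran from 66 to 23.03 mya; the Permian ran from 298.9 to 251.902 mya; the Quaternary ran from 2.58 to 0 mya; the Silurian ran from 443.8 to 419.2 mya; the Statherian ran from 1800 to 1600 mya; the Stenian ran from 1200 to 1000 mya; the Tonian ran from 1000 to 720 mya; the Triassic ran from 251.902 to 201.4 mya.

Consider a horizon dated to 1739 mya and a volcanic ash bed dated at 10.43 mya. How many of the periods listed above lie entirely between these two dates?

1739 Ma sits inside the Statherian (1800–1600) and 10.43 Ma inside the Neogene (23.03–2.58); neither of those is wholly between the two dates.
The listed periods lying completely between them are Calymmian, Ectasian, Stenian, Tonian, Cryogenian, Ediacaran, Cambrian, Ordovician, Silurian, Devonian, Carboniferous, Permian, Triassic, Jurassic, Cretaceous, Paleogene — 16 in all.

16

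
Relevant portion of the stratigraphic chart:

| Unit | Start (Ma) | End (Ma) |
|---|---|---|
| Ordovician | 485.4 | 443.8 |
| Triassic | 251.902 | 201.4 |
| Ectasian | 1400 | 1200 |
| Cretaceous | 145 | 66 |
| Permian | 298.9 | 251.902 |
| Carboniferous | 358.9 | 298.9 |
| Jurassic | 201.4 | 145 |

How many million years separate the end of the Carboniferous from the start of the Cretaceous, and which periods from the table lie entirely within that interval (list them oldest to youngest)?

153.9 million years; Permian, Triassic, Jurassic

End of Carboniferous = 298.9 Ma; start of Cretaceous = 145 Ma.
Gap = 298.9 − 145 = 153.9 Myr.
Periods wholly inside 298.9–145 Ma: Permian (298.9–251.902), Triassic (251.902–201.4), Jurassic (201.4–145).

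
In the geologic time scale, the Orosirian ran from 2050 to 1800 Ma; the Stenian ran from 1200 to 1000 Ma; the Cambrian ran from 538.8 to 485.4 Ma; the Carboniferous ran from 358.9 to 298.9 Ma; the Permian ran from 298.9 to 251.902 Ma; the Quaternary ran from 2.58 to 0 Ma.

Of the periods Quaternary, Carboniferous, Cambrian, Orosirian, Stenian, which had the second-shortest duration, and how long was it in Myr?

Cambrian, 53.4 million years

Durations: Quaternary 2.58; Carboniferous 60; Cambrian 53.4; Orosirian 250; Stenian 200 Myr.
Sorted shortest-first: Quaternary (2.58), Cambrian (53.4), Carboniferous (60), Stenian (200), Orosirian (250).
The second shortest is Cambrian at 53.4 Myr.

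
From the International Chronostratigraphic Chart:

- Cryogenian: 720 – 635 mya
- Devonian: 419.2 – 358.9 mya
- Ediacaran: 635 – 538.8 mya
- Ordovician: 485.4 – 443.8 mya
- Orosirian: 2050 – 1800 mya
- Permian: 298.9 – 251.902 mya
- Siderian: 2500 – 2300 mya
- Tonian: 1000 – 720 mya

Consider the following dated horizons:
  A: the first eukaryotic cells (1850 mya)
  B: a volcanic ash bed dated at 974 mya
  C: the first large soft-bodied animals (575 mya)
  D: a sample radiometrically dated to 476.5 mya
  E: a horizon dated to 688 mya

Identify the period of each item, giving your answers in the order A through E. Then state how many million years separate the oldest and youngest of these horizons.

A — Orosirian; B — Tonian; C — Ediacaran; D — Ordovician; E — Cryogenian; span 1373.5 million years

Match each age against the start–end ranges in the excerpt: A = 1850 Ma → Orosirian (2050–1800); B = 974 Ma → Tonian (1000–720); C = 575 Ma → Ediacaran (635–538.8); D = 476.5 Ma → Ordovician (485.4–443.8); E = 688 Ma → Cryogenian (720–635).
The largest age is 1850 Ma and the smallest is 476.5 Ma; their difference is 1373.5 Myr.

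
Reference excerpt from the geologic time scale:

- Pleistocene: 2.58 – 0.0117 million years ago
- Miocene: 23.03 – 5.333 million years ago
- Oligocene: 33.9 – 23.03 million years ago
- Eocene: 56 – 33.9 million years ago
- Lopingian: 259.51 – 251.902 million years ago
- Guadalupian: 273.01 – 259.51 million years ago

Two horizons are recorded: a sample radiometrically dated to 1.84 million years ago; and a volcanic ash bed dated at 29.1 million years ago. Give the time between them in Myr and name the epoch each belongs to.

27.26 million years apart; the first in the Pleistocene, the second in the Oligocene

Elapsed time: 29.1 − 1.84 = 27.26 Myr.
1.84 Ma lies within 2.58–0.0117 Ma: Pleistocene.
29.1 Ma lies within 33.9–23.03 Ma: Oligocene.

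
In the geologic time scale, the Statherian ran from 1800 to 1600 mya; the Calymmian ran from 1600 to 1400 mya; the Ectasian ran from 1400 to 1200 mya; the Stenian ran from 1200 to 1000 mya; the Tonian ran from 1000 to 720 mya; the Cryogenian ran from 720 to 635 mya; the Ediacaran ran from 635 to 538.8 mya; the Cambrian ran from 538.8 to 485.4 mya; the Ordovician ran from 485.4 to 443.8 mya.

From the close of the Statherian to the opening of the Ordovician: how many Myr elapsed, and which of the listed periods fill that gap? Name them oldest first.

1114.6 million years; Calymmian, Ectasian, Stenian, Tonian, Cryogenian, Ediacaran, Cambrian

The Statherian closes at 1600 Ma and the Ordovician opens at 485.4 Ma, so the interval is 1600 − 485.4 = 1114.6 Myr.
A period fits inside if it starts at or after 1600 Ma and ends at or before 485.4 Ma; oldest first that gives Calymmian, Ectasian, Stenian, Tonian, Cryogenian, Ediacaran, Cambrian.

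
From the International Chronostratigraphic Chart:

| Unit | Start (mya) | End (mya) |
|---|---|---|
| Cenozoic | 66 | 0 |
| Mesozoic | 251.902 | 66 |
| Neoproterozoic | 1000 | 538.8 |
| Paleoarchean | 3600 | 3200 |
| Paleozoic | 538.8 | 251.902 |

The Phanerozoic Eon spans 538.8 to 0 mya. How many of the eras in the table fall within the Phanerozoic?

Eras inside 538.8–0 Ma: Paleozoic, Mesozoic, Cenozoic — 3 in total.

3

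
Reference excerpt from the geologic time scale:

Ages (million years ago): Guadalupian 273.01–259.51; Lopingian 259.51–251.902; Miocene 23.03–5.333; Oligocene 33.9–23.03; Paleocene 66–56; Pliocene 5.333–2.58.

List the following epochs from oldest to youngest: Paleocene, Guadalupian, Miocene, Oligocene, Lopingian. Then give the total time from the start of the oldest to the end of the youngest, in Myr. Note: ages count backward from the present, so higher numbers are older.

Guadalupian, Lopingian, Paleocene, Oligocene, Miocene; total span 267.677 Myr

Start ages (Ma): Guadalupian 273.01, Lopingian 259.51, Paleocene 66, Oligocene 33.9, Miocene 23.03.
Ordered oldest to youngest: Guadalupian, Lopingian, Paleocene, Oligocene, Miocene.
Span = 273.01 − 5.333 = 267.677 Myr.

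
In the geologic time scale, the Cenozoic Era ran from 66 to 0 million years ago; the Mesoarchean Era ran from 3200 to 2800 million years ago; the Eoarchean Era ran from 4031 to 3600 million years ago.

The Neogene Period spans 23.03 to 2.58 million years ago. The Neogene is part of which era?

Cenozoic

The Neogene (23.03–2.58 Ma) lies entirely within 66–0 Ma, the Cenozoic Era.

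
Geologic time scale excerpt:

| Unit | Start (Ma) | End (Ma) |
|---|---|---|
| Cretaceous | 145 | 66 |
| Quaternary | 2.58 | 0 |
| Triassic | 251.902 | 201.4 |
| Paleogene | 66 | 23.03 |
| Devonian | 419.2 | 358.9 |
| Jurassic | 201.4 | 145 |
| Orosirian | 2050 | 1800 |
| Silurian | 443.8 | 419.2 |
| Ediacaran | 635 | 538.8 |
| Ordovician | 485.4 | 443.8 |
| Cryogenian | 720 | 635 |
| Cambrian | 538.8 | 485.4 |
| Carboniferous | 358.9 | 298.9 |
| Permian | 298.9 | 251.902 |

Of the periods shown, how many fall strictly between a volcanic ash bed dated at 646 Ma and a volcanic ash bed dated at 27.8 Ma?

10

646 Ma sits inside the Cryogenian (720–635) and 27.8 Ma inside the Paleogene (66–23.03); neither of those is wholly between the two dates.
The listed periods lying completely between them are Ediacaran, Cambrian, Ordovician, Silurian, Devonian, Carboniferous, Permian, Triassic, Jurassic, Cretaceous — 10 in all.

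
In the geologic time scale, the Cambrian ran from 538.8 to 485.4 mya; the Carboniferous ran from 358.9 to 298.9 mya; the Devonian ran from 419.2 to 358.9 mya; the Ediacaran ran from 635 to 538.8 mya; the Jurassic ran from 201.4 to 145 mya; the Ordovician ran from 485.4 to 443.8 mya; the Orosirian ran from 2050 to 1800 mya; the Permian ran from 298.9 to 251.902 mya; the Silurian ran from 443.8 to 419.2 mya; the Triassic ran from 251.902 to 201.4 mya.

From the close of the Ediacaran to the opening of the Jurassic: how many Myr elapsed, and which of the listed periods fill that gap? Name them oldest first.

337.4 million years; Cambrian, Ordovician, Silurian, Devonian, Carboniferous, Permian, Triassic

The Ediacaran closes at 538.8 Ma and the Jurassic opens at 201.4 Ma, so the interval is 538.8 − 201.4 = 337.4 Myr.
A period fits inside if it starts at or after 538.8 Ma and ends at or before 201.4 Ma; oldest first that gives Cambrian, Ordovician, Silurian, Devonian, Carboniferous, Permian, Triassic.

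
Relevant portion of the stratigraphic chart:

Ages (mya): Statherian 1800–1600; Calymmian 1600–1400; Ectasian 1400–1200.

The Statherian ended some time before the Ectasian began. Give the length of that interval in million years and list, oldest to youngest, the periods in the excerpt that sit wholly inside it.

200 million years; Calymmian

End of Statherian = 1600 Ma; start of Ectasian = 1400 Ma.
Gap = 1600 − 1400 = 200 Myr.
Periods wholly inside 1600–1400 Ma: Calymmian (1600–1400).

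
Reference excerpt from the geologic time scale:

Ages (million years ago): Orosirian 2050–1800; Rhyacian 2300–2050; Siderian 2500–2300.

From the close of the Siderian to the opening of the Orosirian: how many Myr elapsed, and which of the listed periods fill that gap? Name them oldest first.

The Siderian closes at 2300 Ma and the Orosirian opens at 2050 Ma, so the interval is 2300 − 2050 = 250 Myr.
A period fits inside if it starts at or after 2300 Ma and ends at or before 2050 Ma; oldest first that gives Rhyacian.

250 million years; Rhyacian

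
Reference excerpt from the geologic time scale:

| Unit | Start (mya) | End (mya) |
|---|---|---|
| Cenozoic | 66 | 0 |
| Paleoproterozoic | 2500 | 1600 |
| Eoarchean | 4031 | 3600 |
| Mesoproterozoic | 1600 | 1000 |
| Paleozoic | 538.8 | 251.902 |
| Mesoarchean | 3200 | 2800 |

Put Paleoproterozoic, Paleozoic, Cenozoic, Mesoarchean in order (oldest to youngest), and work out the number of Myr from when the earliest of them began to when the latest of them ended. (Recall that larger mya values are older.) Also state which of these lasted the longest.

From the excerpt: Paleoproterozoic 2500–1600; Paleozoic 538.8–251.902; Cenozoic 66–0; Mesoarchean 3200–2800 (Ma).
Larger Ma is earlier, so the oldest is Mesoarchean and the youngest is Cenozoic; oldest to youngest: Mesoarchean, Paleoproterozoic, Paleozoic, Cenozoic.
Oldest start 3200 minus youngest end 0 gives 3200 Myr overall.
Individual lengths (start − end): Paleoproterozoic 900; Cenozoic 66; Mesoarchean 400; Paleozoic 286.898. The largest is Paleoproterozoic at 900 Myr.

Mesoarchean → Paleoproterozoic → Paleozoic → Cenozoic; total span 3200 Myr; longest is Paleoproterozoic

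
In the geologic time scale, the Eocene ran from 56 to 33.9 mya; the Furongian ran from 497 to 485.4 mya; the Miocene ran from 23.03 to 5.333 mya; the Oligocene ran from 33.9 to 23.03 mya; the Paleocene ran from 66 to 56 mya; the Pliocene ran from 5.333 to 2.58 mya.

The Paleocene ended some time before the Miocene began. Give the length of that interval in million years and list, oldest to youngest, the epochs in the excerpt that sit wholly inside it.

32.97 million years; Eocene, Oligocene

End of Paleocene = 56 Ma; start of Miocene = 23.03 Ma.
Gap = 56 − 23.03 = 32.97 Myr.
Epochs wholly inside 56–23.03 Ma: Eocene (56–33.9), Oligocene (33.9–23.03).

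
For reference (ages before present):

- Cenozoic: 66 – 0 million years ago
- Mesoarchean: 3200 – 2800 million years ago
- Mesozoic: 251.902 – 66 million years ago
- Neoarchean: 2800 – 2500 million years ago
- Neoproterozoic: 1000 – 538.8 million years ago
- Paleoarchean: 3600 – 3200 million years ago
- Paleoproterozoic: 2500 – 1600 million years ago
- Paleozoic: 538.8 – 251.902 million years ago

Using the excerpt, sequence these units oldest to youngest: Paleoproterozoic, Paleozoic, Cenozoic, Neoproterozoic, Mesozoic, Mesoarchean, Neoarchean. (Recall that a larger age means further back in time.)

Mesoarchean, then Neoarchean, then Paleoproterozoic, then Neoproterozoic, then Paleozoic, then Mesozoic, then Cenozoic

Sorting by start age (descending Ma, since larger Ma = older): Mesoarchean start 3200, Neoarchean start 2800, Paleoproterozoic start 2500, Neoproterozoic start 1000, Paleozoic start 538.8, Mesozoic start 251.902, Cenozoic start 66.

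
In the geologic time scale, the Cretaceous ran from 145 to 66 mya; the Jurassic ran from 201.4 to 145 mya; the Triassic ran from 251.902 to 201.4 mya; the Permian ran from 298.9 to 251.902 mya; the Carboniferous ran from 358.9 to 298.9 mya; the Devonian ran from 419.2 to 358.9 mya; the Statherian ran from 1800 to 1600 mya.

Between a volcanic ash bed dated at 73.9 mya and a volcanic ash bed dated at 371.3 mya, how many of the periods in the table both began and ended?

The older date is 371.3 Ma and the younger is 73.9 Ma.
Periods with start < 371.3 and end > 73.9 Ma: Carboniferous (358.9–298.9), Permian (298.9–251.902), Triassic (251.902–201.4), Jurassic (201.4–145).
That is 4 complete periods.

4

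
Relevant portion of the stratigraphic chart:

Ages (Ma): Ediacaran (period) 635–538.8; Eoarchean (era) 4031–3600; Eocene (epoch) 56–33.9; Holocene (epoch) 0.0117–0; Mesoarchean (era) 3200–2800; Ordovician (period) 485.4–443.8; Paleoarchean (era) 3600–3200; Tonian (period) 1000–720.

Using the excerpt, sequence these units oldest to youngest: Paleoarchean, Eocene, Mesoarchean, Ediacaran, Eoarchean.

Read off each span (Ma): Paleoarchean 3600–3200; Eocene 56–33.9; Mesoarchean 3200–2800; Ediacaran 635–538.8; Eoarchean 4031–3600.
Larger Ma is older, so oldest→youngest is Eoarchean, Paleoarchean, Mesoarchean, Ediacaran, Eocene.

Eoarchean, then Paleoarchean, then Mesoarchean, then Ediacaran, then Eocene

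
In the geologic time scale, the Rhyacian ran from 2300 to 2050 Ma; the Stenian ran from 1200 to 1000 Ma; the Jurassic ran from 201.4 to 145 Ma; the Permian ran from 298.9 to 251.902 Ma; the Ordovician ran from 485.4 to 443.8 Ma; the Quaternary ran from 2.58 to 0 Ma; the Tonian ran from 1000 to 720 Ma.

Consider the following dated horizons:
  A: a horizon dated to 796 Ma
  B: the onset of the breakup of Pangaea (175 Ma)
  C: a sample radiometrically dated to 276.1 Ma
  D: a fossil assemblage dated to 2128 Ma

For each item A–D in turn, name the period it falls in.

A — Tonian; B — Jurassic; C — Permian; D — Rhyacian

A: 796 Ma lies in 1000–720 Ma, so Tonian.
B: 175 Ma lies in 201.4–145 Ma, so Jurassic.
C: 276.1 Ma lies in 298.9–251.902 Ma, so Permian.
D: 2128 Ma lies in 2300–2050 Ma, so Rhyacian.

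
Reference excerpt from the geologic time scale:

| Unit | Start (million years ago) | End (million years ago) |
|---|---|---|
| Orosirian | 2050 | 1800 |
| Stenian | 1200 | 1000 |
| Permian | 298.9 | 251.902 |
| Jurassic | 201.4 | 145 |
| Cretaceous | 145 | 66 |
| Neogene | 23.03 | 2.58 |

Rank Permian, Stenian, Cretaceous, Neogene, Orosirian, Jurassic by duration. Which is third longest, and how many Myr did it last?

Durations: Permian 46.998; Stenian 200; Cretaceous 79; Neogene 20.45; Orosirian 250; Jurassic 56.4 Myr.
Sorted longest-first: Orosirian (250), Stenian (200), Cretaceous (79), Jurassic (56.4), Permian (46.998), Neogene (20.45).
The third longest is Cretaceous at 79 Myr.

Cretaceous, 79 million years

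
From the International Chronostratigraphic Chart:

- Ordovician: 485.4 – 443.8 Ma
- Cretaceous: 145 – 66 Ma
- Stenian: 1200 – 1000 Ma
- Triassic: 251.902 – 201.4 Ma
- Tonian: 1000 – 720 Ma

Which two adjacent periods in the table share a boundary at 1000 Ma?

Stenian and Tonian

The Stenian ends at 1000 Ma and the Tonian begins at 1000 Ma, so they share that boundary.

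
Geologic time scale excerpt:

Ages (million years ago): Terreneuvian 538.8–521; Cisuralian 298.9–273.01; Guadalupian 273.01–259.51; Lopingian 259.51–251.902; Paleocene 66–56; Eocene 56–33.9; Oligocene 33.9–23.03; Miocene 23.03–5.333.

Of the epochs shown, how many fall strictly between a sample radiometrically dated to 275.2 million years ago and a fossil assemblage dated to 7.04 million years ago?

5

275.2 Ma sits inside the Cisuralian (298.9–273.01) and 7.04 Ma inside the Miocene (23.03–5.333); neither of those is wholly between the two dates.
The listed epochs lying completely between them are Guadalupian, Lopingian, Paleocene, Eocene, Oligocene — 5 in all.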